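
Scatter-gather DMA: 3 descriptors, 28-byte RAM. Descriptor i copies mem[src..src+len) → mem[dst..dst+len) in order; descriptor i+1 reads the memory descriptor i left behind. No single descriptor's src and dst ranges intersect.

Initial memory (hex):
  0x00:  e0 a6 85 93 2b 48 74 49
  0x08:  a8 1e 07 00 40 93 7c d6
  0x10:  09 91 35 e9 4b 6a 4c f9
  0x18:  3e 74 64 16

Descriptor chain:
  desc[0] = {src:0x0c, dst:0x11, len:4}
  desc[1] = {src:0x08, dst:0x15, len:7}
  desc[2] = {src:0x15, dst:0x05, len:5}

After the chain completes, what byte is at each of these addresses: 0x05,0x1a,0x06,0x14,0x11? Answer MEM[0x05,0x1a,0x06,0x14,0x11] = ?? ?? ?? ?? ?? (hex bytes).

MEM[0x05,0x1a,0x06,0x14,0x11] = a8 93 1e d6 40

[0] 0x0c->0x11 len=4 : 40 93 7c d6
[1] 0x08->0x15 len=7 : a8 1e 07 00 40 93 7c
[2] 0x15->0x05 len=5 : a8 1e 07 00 40
query mem[0x05]=0xa8, mem[0x1a]=0x93, mem[0x06]=0x1e, mem[0x14]=0xd6, mem[0x11]=0x40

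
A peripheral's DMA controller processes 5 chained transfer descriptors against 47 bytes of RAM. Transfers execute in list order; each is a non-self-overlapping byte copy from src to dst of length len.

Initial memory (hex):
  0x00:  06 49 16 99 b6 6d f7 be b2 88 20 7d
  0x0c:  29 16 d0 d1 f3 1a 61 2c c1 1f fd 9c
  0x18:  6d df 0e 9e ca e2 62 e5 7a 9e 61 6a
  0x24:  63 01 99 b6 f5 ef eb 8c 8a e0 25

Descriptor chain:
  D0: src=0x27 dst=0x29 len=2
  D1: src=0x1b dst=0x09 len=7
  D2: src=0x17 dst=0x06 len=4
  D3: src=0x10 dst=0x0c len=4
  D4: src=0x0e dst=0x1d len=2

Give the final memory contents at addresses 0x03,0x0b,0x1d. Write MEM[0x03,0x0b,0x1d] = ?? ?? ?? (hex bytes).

MEM[0x03,0x0b,0x1d] = 99 e2 61

[0] 0x27->0x29 len=2 : b6 f5
[1] 0x1b->0x09 len=7 : 9e ca e2 62 e5 7a 9e
[2] 0x17->0x06 len=4 : 9c 6d df 0e
[3] 0x10->0x0c len=4 : f3 1a 61 2c
[4] 0x0e->0x1d len=2 : 61 2c
query mem[0x03]=0x99, mem[0x0b]=0xe2, mem[0x1d]=0x61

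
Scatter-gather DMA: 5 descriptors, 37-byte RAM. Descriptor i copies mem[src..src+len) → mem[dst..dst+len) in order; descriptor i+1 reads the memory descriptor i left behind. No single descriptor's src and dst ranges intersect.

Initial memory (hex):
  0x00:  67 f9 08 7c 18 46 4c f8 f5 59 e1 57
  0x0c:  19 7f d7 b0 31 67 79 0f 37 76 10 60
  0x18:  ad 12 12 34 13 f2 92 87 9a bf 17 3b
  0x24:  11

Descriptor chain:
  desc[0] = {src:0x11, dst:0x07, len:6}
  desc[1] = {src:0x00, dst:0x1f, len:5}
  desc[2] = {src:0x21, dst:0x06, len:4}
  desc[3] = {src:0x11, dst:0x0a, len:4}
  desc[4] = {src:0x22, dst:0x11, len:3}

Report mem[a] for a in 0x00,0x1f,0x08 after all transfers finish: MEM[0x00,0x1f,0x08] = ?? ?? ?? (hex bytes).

MEM[0x00,0x1f,0x08] = 67 67 18

[0] 0x11->0x07 len=6 : 67 79 0f 37 76 10
[1] 0x00->0x1f len=5 : 67 f9 08 7c 18
[2] 0x21->0x06 len=4 : 08 7c 18 11
[3] 0x11->0x0a len=4 : 67 79 0f 37
[4] 0x22->0x11 len=3 : 7c 18 11
query mem[0x00]=0x67, mem[0x1f]=0x67, mem[0x08]=0x18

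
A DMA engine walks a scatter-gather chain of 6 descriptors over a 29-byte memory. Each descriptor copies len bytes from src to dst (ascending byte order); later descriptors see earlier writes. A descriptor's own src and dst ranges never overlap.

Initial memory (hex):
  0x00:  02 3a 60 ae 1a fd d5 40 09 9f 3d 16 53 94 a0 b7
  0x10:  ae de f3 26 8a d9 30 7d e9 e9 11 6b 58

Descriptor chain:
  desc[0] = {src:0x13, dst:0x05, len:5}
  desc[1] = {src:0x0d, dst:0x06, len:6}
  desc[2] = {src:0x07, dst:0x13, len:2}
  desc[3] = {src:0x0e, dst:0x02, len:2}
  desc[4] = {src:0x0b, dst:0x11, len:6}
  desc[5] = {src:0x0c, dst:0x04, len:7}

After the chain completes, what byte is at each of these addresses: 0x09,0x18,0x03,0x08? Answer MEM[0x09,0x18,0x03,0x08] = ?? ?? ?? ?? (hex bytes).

MEM[0x09,0x18,0x03,0x08] = f3 e9 b7 ae

D0: mem[0x05..0x09] <- [26 8a d9 30 7d]
D1: mem[0x06..0x0b] <- [94 a0 b7 ae de f3]
D2: mem[0x13..0x14] <- [a0 b7]
D3: mem[0x02..0x03] <- [a0 b7]
D4: mem[0x11..0x16] <- [f3 53 94 a0 b7 ae]
D5: mem[0x04..0x0a] <- [53 94 a0 b7 ae f3 53]
query mem[0x09]=0xf3, mem[0x18]=0xe9, mem[0x03]=0xb7, mem[0x08]=0xae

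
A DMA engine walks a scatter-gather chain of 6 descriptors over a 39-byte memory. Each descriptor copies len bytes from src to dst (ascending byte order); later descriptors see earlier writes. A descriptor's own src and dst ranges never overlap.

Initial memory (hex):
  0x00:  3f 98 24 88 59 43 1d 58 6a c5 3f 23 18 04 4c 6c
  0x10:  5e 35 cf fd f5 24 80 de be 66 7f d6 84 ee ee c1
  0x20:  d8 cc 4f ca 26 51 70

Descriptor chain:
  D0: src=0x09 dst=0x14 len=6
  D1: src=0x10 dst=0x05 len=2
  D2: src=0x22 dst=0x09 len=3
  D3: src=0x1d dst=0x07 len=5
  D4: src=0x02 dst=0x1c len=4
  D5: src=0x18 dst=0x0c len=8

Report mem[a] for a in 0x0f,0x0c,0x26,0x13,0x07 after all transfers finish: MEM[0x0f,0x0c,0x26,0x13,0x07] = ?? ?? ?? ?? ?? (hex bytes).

MEM[0x0f,0x0c,0x26,0x13,0x07] = d6 04 70 5e ee

D0: mem[0x14..0x19] <- [c5 3f 23 18 04 4c]
D1: mem[0x05..0x06] <- [5e 35]
D2: mem[0x09..0x0b] <- [4f ca 26]
D3: mem[0x07..0x0b] <- [ee ee c1 d8 cc]
D4: mem[0x1c..0x1f] <- [24 88 59 5e]
D5: mem[0x0c..0x13] <- [04 4c 7f d6 24 88 59 5e]
query mem[0x0f]=0xd6, mem[0x0c]=0x04, mem[0x26]=0x70, mem[0x13]=0x5e, mem[0x07]=0xee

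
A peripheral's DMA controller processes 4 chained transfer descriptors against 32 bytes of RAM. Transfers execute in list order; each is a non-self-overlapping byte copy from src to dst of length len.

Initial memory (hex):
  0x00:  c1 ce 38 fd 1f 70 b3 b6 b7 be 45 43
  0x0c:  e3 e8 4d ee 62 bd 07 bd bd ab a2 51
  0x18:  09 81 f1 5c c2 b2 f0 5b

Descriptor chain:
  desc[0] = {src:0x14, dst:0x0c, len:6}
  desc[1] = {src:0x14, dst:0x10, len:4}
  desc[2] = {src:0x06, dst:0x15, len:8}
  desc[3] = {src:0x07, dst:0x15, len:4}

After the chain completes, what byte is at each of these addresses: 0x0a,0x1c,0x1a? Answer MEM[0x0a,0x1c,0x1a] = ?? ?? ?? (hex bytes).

MEM[0x0a,0x1c,0x1a] = 45 ab 43

D0: mem[0x0c..0x11] <- [bd ab a2 51 09 81]
D1: mem[0x10..0x13] <- [bd ab a2 51]
D2: mem[0x15..0x1c] <- [b3 b6 b7 be 45 43 bd ab]
D3: mem[0x15..0x18] <- [b6 b7 be 45]
query mem[0x0a]=0x45, mem[0x1c]=0xab, mem[0x1a]=0x43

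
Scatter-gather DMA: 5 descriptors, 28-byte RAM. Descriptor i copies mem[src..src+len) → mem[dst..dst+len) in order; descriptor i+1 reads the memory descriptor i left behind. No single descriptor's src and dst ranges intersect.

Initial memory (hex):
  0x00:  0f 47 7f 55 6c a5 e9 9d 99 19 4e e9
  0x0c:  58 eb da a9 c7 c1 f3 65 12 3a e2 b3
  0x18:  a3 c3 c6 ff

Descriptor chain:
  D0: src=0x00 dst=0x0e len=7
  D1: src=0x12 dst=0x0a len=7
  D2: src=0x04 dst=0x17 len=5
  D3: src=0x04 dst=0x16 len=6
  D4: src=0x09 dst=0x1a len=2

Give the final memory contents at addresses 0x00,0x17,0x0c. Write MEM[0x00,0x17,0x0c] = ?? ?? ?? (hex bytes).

#0 dst[0x0e+7] := {0x0f,0x47,0x7f,0x55,0x6c,0xa5,0xe9}
#1 dst[0x0a+7] := {0x6c,0xa5,0xe9,0x3a,0xe2,0xb3,0xa3}
#2 dst[0x17+5] := {0x6c,0xa5,0xe9,0x9d,0x99}
#3 dst[0x16+6] := {0x6c,0xa5,0xe9,0x9d,0x99,0x19}
#4 dst[0x1a+2] := {0x19,0x6c}
query mem[0x00]=0x0f, mem[0x17]=0xa5, mem[0x0c]=0xe9

MEM[0x00,0x17,0x0c] = 0f a5 e9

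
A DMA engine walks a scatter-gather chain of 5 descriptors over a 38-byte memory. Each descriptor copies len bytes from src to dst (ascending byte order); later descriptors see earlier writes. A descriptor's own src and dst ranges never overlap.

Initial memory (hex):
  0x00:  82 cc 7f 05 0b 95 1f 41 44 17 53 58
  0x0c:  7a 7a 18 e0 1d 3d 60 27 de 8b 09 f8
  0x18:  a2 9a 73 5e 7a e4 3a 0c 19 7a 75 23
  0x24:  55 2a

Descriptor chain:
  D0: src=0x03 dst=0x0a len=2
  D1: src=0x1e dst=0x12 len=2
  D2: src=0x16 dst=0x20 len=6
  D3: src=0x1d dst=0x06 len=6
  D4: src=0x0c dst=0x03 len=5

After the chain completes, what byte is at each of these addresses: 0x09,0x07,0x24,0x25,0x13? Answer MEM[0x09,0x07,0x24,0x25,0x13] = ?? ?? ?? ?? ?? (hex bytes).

MEM[0x09,0x07,0x24,0x25,0x13] = 09 1d 73 5e 0c

D0: mem[0x0a..0x0b] <- [05 0b]
D1: mem[0x12..0x13] <- [3a 0c]
D2: mem[0x20..0x25] <- [09 f8 a2 9a 73 5e]
D3: mem[0x06..0x0b] <- [e4 3a 0c 09 f8 a2]
D4: mem[0x03..0x07] <- [7a 7a 18 e0 1d]
query mem[0x09]=0x09, mem[0x07]=0x1d, mem[0x24]=0x73, mem[0x25]=0x5e, mem[0x13]=0x0c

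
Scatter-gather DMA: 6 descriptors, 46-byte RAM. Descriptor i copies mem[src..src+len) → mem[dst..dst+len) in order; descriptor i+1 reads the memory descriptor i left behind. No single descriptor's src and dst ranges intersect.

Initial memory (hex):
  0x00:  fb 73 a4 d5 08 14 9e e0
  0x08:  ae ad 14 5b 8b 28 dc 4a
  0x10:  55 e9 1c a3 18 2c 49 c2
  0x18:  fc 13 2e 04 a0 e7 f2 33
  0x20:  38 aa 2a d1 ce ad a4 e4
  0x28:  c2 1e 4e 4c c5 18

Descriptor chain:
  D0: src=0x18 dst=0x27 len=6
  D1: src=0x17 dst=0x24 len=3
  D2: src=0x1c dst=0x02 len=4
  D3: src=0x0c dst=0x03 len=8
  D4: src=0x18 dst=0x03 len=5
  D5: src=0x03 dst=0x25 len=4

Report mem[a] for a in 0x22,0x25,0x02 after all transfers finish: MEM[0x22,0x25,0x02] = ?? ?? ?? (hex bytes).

D0: mem[0x27..0x2c] <- [fc 13 2e 04 a0 e7]
D1: mem[0x24..0x26] <- [c2 fc 13]
D2: mem[0x02..0x05] <- [a0 e7 f2 33]
D3: mem[0x03..0x0a] <- [8b 28 dc 4a 55 e9 1c a3]
D4: mem[0x03..0x07] <- [fc 13 2e 04 a0]
D5: mem[0x25..0x28] <- [fc 13 2e 04]
query mem[0x22]=0x2a, mem[0x25]=0xfc, mem[0x02]=0xa0

MEM[0x22,0x25,0x02] = 2a fc a0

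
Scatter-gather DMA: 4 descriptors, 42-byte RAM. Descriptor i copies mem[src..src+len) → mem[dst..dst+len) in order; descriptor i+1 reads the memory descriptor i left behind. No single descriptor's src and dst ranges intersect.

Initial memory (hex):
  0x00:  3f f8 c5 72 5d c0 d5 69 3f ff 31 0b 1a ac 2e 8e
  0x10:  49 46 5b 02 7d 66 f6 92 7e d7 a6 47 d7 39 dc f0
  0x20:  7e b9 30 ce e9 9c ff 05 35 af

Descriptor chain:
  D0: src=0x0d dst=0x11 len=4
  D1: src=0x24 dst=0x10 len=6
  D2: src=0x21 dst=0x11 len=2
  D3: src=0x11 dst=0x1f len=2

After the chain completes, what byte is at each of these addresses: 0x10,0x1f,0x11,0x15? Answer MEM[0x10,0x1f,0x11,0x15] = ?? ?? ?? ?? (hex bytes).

D0: mem[0x11..0x14] <- [ac 2e 8e 49]
D1: mem[0x10..0x15] <- [e9 9c ff 05 35 af]
D2: mem[0x11..0x12] <- [b9 30]
D3: mem[0x1f..0x20] <- [b9 30]
query mem[0x10]=0xe9, mem[0x1f]=0xb9, mem[0x11]=0xb9, mem[0x15]=0xaf

MEM[0x10,0x1f,0x11,0x15] = e9 b9 b9 af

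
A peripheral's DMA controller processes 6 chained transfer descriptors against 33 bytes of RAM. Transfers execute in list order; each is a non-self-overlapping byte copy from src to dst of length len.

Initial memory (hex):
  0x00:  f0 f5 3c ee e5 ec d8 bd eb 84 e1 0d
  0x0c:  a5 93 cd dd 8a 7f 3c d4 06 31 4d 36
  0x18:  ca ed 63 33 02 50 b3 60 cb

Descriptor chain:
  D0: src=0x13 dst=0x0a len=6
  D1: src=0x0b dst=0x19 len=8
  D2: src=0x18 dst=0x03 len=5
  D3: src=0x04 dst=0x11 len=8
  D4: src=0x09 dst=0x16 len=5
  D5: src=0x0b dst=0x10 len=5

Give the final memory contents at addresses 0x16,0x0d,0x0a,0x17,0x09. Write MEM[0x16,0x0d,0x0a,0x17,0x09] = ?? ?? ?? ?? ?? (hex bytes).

#0 dst[0x0a+6] := {0xd4,0x06,0x31,0x4d,0x36,0xca}
#1 dst[0x19+8] := {0x06,0x31,0x4d,0x36,0xca,0x8a,0x7f,0x3c}
#2 dst[0x03+5] := {0xca,0x06,0x31,0x4d,0x36}
#3 dst[0x11+8] := {0x06,0x31,0x4d,0x36,0xeb,0x84,0xd4,0x06}
#4 dst[0x16+5] := {0x84,0xd4,0x06,0x31,0x4d}
#5 dst[0x10+5] := {0x06,0x31,0x4d,0x36,0xca}
query mem[0x16]=0x84, mem[0x0d]=0x4d, mem[0x0a]=0xd4, mem[0x17]=0xd4, mem[0x09]=0x84

MEM[0x16,0x0d,0x0a,0x17,0x09] = 84 4d d4 d4 84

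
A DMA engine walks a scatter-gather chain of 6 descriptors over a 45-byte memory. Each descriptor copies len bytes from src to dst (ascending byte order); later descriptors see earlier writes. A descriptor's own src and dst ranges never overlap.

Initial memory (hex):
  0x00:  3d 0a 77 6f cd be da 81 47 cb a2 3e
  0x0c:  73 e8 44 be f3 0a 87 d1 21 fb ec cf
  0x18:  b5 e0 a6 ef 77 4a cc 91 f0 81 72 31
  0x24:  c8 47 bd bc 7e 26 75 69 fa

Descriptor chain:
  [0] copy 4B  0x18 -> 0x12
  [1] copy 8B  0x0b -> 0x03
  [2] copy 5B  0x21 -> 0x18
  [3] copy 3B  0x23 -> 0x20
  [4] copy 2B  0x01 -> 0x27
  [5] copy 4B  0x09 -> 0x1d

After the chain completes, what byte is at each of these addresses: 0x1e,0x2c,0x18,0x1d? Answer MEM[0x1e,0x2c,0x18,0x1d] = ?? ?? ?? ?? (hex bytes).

#0 dst[0x12+4] := {0xb5,0xe0,0xa6,0xef}
#1 dst[0x03+8] := {0x3e,0x73,0xe8,0x44,0xbe,0xf3,0x0a,0xb5}
#2 dst[0x18+5] := {0x81,0x72,0x31,0xc8,0x47}
#3 dst[0x20+3] := {0x31,0xc8,0x47}
#4 dst[0x27+2] := {0x0a,0x77}
#5 dst[0x1d+4] := {0x0a,0xb5,0x3e,0x73}
query mem[0x1e]=0xb5, mem[0x2c]=0xfa, mem[0x18]=0x81, mem[0x1d]=0x0a

MEM[0x1e,0x2c,0x18,0x1d] = b5 fa 81 0a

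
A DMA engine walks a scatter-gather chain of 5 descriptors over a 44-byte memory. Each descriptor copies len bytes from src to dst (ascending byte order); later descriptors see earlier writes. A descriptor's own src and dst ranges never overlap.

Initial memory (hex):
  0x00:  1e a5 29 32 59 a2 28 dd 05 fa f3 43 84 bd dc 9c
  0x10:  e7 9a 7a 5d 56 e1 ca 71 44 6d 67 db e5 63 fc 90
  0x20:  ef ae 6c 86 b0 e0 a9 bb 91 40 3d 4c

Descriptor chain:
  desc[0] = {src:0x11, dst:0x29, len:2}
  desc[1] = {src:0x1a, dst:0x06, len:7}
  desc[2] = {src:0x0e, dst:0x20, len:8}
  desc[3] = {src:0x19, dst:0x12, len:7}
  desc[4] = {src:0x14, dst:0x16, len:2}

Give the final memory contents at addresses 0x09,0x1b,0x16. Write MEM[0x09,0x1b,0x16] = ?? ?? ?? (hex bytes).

MEM[0x09,0x1b,0x16] = 63 db db

D0: mem[0x29..0x2a] <- [9a 7a]
D1: mem[0x06..0x0c] <- [67 db e5 63 fc 90 ef]
D2: mem[0x20..0x27] <- [dc 9c e7 9a 7a 5d 56 e1]
D3: mem[0x12..0x18] <- [6d 67 db e5 63 fc 90]
D4: mem[0x16..0x17] <- [db e5]
query mem[0x09]=0x63, mem[0x1b]=0xdb, mem[0x16]=0xdb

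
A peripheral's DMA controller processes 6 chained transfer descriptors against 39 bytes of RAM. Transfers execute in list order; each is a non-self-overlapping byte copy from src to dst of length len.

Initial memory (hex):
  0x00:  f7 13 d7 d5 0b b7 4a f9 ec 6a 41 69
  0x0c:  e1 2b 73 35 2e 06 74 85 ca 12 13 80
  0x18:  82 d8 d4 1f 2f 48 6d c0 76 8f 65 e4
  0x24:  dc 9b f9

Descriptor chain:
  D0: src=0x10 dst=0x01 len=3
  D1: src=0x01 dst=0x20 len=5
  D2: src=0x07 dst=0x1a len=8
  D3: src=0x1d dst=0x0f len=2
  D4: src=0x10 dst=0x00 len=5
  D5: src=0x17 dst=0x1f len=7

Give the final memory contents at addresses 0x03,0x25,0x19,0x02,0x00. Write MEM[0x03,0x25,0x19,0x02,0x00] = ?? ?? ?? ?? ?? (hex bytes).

[0] 0x10->0x01 len=3 : 2e 06 74
[1] 0x01->0x20 len=5 : 2e 06 74 0b b7
[2] 0x07->0x1a len=8 : f9 ec 6a 41 69 e1 2b 73
[3] 0x1d->0x0f len=2 : 41 69
[4] 0x10->0x00 len=5 : 69 06 74 85 ca
[5] 0x17->0x1f len=7 : 80 82 d8 f9 ec 6a 41
query mem[0x03]=0x85, mem[0x25]=0x41, mem[0x19]=0xd8, mem[0x02]=0x74, mem[0x00]=0x69

MEM[0x03,0x25,0x19,0x02,0x00] = 85 41 d8 74 69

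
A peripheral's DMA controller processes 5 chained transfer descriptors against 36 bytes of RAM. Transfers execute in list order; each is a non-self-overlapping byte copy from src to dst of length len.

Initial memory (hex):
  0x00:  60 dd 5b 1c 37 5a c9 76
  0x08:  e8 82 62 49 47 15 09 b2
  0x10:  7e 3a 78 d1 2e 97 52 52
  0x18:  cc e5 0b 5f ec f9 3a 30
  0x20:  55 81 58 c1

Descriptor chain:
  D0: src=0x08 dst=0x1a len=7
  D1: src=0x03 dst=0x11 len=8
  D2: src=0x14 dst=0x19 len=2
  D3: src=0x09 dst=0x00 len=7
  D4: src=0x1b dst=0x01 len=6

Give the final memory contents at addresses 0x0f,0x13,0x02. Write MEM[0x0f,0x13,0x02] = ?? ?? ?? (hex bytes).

MEM[0x0f,0x13,0x02] = b2 5a 62

[0] 0x08->0x1a len=7 : e8 82 62 49 47 15 09
[1] 0x03->0x11 len=8 : 1c 37 5a c9 76 e8 82 62
[2] 0x14->0x19 len=2 : c9 76
[3] 0x09->0x00 len=7 : 82 62 49 47 15 09 b2
[4] 0x1b->0x01 len=6 : 82 62 49 47 15 09
query mem[0x0f]=0xb2, mem[0x13]=0x5a, mem[0x02]=0x62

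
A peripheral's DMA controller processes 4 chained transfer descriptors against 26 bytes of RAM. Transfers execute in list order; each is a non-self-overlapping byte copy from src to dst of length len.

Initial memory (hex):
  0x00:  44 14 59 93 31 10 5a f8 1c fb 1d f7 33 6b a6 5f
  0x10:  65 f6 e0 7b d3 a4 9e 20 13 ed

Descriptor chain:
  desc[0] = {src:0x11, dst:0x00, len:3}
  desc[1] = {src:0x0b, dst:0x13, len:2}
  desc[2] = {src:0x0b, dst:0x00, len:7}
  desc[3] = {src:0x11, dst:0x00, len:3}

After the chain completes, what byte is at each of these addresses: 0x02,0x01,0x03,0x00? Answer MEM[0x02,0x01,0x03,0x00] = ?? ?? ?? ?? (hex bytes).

#0 dst[0x00+3] := {0xf6,0xe0,0x7b}
#1 dst[0x13+2] := {0xf7,0x33}
#2 dst[0x00+7] := {0xf7,0x33,0x6b,0xa6,0x5f,0x65,0xf6}
#3 dst[0x00+3] := {0xf6,0xe0,0xf7}
query mem[0x02]=0xf7, mem[0x01]=0xe0, mem[0x03]=0xa6, mem[0x00]=0xf6

MEM[0x02,0x01,0x03,0x00] = f7 e0 a6 f6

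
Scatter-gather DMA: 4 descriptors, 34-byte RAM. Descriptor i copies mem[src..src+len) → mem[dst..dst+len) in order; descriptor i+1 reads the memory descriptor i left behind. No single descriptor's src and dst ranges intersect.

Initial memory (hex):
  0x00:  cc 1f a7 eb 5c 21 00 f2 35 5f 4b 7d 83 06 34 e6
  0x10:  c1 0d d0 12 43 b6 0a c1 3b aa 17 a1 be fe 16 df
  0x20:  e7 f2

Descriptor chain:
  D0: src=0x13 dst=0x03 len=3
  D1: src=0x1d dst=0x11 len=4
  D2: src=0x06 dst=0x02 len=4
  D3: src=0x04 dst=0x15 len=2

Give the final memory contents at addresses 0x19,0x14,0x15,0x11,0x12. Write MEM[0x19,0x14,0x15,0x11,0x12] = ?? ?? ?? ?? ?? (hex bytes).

MEM[0x19,0x14,0x15,0x11,0x12] = aa e7 35 fe 16

  after D0: wrote 3B at 0x03 = 1243b6
  after D1: wrote 4B at 0x11 = fe16dfe7
  after D2: wrote 4B at 0x02 = 00f2355f
  after D3: wrote 2B at 0x15 = 355f
query mem[0x19]=0xaa, mem[0x14]=0xe7, mem[0x15]=0x35, mem[0x11]=0xfe, mem[0x12]=0x16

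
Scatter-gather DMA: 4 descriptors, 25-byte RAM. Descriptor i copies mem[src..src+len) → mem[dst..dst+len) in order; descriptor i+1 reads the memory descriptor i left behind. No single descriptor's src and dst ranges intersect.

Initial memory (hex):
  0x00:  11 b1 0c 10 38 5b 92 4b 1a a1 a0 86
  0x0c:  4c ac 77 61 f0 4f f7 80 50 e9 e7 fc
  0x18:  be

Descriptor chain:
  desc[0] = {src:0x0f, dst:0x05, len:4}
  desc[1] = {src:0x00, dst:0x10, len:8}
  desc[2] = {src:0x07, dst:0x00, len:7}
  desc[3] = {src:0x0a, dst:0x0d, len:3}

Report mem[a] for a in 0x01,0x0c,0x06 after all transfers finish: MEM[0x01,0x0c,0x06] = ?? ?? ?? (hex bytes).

MEM[0x01,0x0c,0x06] = f7 4c ac

#0 dst[0x05+4] := {0x61,0xf0,0x4f,0xf7}
#1 dst[0x10+8] := {0x11,0xb1,0x0c,0x10,0x38,0x61,0xf0,0x4f}
#2 dst[0x00+7] := {0x4f,0xf7,0xa1,0xa0,0x86,0x4c,0xac}
#3 dst[0x0d+3] := {0xa0,0x86,0x4c}
query mem[0x01]=0xf7, mem[0x0c]=0x4c, mem[0x06]=0xac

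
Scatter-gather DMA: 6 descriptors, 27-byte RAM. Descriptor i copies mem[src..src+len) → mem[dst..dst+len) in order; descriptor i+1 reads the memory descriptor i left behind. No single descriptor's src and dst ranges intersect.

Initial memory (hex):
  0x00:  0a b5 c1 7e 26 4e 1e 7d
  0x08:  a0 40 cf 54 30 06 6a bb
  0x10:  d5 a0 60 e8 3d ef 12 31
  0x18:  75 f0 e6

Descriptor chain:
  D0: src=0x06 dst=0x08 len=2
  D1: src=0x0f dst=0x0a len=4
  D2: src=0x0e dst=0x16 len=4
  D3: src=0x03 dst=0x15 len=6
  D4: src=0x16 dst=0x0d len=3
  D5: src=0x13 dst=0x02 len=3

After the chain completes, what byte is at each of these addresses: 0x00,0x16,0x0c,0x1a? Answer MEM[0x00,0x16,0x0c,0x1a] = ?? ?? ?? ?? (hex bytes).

D0: mem[0x08..0x09] <- [1e 7d]
D1: mem[0x0a..0x0d] <- [bb d5 a0 60]
D2: mem[0x16..0x19] <- [6a bb d5 a0]
D3: mem[0x15..0x1a] <- [7e 26 4e 1e 7d 1e]
D4: mem[0x0d..0x0f] <- [26 4e 1e]
D5: mem[0x02..0x04] <- [e8 3d 7e]
query mem[0x00]=0x0a, mem[0x16]=0x26, mem[0x0c]=0xa0, mem[0x1a]=0x1e

MEM[0x00,0x16,0x0c,0x1a] = 0a 26 a0 1e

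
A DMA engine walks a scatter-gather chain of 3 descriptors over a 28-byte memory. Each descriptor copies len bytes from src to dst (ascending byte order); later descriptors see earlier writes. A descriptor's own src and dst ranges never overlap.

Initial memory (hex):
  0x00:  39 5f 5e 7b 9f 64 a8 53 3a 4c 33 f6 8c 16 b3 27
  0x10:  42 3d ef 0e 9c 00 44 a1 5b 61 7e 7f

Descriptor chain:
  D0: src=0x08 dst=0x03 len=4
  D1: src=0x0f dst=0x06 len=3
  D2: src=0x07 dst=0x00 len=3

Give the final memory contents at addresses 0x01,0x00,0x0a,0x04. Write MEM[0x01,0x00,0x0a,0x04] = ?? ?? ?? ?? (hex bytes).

MEM[0x01,0x00,0x0a,0x04] = 3d 42 33 4c

[0] 0x08->0x03 len=4 : 3a 4c 33 f6
[1] 0x0f->0x06 len=3 : 27 42 3d
[2] 0x07->0x00 len=3 : 42 3d 4c
query mem[0x01]=0x3d, mem[0x00]=0x42, mem[0x0a]=0x33, mem[0x04]=0x4c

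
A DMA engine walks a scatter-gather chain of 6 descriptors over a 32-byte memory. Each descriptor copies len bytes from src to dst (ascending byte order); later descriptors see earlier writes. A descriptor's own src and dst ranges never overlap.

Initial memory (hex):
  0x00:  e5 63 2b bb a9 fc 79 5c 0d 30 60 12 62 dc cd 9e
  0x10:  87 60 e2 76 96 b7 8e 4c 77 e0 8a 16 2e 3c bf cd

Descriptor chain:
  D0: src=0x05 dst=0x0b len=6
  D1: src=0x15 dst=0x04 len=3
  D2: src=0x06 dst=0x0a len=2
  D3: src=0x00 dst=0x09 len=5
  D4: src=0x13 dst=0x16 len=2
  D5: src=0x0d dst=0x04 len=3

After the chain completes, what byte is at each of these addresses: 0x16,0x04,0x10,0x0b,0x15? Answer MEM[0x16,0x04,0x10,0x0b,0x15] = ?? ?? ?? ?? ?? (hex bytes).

MEM[0x16,0x04,0x10,0x0b,0x15] = 76 b7 60 2b b7

D0: mem[0x0b..0x10] <- [fc 79 5c 0d 30 60]
D1: mem[0x04..0x06] <- [b7 8e 4c]
D2: mem[0x0a..0x0b] <- [4c 5c]
D3: mem[0x09..0x0d] <- [e5 63 2b bb b7]
D4: mem[0x16..0x17] <- [76 96]
D5: mem[0x04..0x06] <- [b7 0d 30]
query mem[0x16]=0x76, mem[0x04]=0xb7, mem[0x10]=0x60, mem[0x0b]=0x2b, mem[0x15]=0xb7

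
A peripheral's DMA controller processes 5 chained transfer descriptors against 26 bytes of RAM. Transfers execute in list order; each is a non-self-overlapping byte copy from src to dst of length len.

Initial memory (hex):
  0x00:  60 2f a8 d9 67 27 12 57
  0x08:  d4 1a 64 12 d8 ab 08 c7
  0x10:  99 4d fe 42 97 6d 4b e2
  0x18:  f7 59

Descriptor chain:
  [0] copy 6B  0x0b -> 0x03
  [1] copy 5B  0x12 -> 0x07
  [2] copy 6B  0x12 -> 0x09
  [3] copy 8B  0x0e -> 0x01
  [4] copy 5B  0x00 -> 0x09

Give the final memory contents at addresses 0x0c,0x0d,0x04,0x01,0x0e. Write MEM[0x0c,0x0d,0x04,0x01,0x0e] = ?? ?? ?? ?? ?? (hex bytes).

MEM[0x0c,0x0d,0x04,0x01,0x0e] = 99 4d 4d e2 e2

D0: mem[0x03..0x08] <- [12 d8 ab 08 c7 99]
D1: mem[0x07..0x0b] <- [fe 42 97 6d 4b]
D2: mem[0x09..0x0e] <- [fe 42 97 6d 4b e2]
D3: mem[0x01..0x08] <- [e2 c7 99 4d fe 42 97 6d]
D4: mem[0x09..0x0d] <- [60 e2 c7 99 4d]
query mem[0x0c]=0x99, mem[0x0d]=0x4d, mem[0x04]=0x4d, mem[0x01]=0xe2, mem[0x0e]=0xe2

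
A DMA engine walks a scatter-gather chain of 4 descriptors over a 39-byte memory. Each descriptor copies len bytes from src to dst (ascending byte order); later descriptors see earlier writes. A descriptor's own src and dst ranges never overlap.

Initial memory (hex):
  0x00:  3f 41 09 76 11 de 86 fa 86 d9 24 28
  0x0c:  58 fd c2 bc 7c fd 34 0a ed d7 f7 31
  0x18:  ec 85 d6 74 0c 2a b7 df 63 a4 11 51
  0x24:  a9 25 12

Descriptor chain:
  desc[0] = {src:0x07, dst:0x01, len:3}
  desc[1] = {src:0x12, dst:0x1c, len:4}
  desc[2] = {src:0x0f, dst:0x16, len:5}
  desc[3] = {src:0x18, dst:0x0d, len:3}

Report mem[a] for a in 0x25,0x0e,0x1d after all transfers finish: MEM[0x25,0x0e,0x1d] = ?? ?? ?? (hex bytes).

  after D0: wrote 3B at 0x01 = fa86d9
  after D1: wrote 4B at 0x1c = 340aedd7
  after D2: wrote 5B at 0x16 = bc7cfd340a
  after D3: wrote 3B at 0x0d = fd340a
query mem[0x25]=0x25, mem[0x0e]=0x34, mem[0x1d]=0x0a

MEM[0x25,0x0e,0x1d] = 25 34 0a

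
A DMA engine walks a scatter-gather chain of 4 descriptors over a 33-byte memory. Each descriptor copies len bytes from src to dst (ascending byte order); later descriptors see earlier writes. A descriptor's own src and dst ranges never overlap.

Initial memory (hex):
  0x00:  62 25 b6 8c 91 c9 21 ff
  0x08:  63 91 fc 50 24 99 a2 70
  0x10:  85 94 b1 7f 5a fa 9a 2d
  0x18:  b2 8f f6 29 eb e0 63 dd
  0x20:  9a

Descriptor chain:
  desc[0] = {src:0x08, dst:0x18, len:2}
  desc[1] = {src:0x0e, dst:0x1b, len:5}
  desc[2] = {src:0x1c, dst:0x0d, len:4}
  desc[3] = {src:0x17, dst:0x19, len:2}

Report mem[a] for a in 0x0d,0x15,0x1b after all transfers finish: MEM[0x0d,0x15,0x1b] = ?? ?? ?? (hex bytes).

#0 dst[0x18+2] := {0x63,0x91}
#1 dst[0x1b+5] := {0xa2,0x70,0x85,0x94,0xb1}
#2 dst[0x0d+4] := {0x70,0x85,0x94,0xb1}
#3 dst[0x19+2] := {0x2d,0x63}
query mem[0x0d]=0x70, mem[0x15]=0xfa, mem[0x1b]=0xa2

MEM[0x0d,0x15,0x1b] = 70 fa a2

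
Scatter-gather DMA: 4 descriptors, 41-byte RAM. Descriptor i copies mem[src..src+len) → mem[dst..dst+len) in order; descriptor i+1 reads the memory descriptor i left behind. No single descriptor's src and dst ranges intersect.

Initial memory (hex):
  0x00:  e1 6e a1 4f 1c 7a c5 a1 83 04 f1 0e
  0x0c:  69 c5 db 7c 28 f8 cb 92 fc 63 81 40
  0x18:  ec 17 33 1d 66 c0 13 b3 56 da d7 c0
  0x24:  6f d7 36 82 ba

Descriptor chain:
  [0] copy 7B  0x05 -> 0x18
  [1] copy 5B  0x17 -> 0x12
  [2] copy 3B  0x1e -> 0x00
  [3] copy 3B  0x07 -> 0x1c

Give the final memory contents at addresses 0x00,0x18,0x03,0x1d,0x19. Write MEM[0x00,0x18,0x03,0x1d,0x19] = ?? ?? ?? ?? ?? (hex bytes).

  after D0: wrote 7B at 0x18 = 7ac5a18304f10e
  after D1: wrote 5B at 0x12 = 407ac5a183
  after D2: wrote 3B at 0x00 = 0eb356
  after D3: wrote 3B at 0x1c = a18304
query mem[0x00]=0x0e, mem[0x18]=0x7a, mem[0x03]=0x4f, mem[0x1d]=0x83, mem[0x19]=0xc5

MEM[0x00,0x18,0x03,0x1d,0x19] = 0e 7a 4f 83 c5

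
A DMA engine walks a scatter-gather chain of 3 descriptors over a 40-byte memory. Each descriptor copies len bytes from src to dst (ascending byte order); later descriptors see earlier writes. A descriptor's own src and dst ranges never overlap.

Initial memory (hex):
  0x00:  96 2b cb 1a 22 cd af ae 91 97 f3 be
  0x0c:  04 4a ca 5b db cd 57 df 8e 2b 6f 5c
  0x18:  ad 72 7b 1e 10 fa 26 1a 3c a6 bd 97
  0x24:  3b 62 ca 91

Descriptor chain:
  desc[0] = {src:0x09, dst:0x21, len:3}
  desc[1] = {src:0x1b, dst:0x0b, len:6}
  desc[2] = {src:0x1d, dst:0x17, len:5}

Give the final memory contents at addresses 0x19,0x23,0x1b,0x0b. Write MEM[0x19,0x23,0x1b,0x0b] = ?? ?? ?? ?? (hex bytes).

#0 dst[0x21+3] := {0x97,0xf3,0xbe}
#1 dst[0x0b+6] := {0x1e,0x10,0xfa,0x26,0x1a,0x3c}
#2 dst[0x17+5] := {0xfa,0x26,0x1a,0x3c,0x97}
query mem[0x19]=0x1a, mem[0x23]=0xbe, mem[0x1b]=0x97, mem[0x0b]=0x1e

MEM[0x19,0x23,0x1b,0x0b] = 1a be 97 1e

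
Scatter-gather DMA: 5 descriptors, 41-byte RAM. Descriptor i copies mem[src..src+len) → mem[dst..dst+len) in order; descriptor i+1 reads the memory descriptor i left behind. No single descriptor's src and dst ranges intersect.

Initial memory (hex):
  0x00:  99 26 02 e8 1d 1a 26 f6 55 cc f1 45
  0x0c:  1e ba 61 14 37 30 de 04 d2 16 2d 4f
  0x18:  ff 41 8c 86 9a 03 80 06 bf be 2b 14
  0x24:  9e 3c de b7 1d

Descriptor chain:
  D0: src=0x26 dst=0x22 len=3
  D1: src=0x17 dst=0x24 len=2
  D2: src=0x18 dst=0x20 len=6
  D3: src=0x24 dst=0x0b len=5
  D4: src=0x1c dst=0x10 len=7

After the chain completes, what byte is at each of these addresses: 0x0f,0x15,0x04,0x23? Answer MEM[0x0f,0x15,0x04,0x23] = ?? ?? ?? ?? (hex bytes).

  after D0: wrote 3B at 0x22 = deb71d
  after D1: wrote 2B at 0x24 = 4fff
  after D2: wrote 6B at 0x20 = ff418c869a03
  after D3: wrote 5B at 0x0b = 9a03deb71d
  after D4: wrote 7B at 0x10 = 9a038006ff418c
query mem[0x0f]=0x1d, mem[0x15]=0x41, mem[0x04]=0x1d, mem[0x23]=0x86

MEM[0x0f,0x15,0x04,0x23] = 1d 41 1d 86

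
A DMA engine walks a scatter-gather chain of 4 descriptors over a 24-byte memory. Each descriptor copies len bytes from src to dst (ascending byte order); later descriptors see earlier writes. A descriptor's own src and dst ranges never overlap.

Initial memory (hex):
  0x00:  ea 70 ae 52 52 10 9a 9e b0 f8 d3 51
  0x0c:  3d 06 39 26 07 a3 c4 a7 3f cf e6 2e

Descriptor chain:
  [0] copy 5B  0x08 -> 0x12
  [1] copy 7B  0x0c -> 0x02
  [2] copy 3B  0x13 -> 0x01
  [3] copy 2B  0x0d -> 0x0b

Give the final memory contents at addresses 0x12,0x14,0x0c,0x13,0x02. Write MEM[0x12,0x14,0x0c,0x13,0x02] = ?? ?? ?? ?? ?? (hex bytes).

  after D0: wrote 5B at 0x12 = b0f8d3513d
  after D1: wrote 7B at 0x02 = 3d06392607a3b0
  after D2: wrote 3B at 0x01 = f8d351
  after D3: wrote 2B at 0x0b = 0639
query mem[0x12]=0xb0, mem[0x14]=0xd3, mem[0x0c]=0x39, mem[0x13]=0xf8, mem[0x02]=0xd3

MEM[0x12,0x14,0x0c,0x13,0x02] = b0 d3 39 f8 d3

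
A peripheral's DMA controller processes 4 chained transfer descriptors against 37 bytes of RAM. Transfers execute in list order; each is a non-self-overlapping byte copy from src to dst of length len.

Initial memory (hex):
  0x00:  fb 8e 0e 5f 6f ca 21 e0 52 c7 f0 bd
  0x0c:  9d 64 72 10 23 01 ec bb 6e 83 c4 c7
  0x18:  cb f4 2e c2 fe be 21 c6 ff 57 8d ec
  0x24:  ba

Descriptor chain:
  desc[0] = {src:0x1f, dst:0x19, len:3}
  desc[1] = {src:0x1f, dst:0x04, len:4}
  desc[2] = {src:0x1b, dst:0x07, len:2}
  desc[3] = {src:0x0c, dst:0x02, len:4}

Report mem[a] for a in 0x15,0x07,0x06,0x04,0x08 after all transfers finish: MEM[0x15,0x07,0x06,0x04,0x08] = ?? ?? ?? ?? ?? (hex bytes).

D0: mem[0x19..0x1b] <- [c6 ff 57]
D1: mem[0x04..0x07] <- [c6 ff 57 8d]
D2: mem[0x07..0x08] <- [57 fe]
D3: mem[0x02..0x05] <- [9d 64 72 10]
query mem[0x15]=0x83, mem[0x07]=0x57, mem[0x06]=0x57, mem[0x04]=0x72, mem[0x08]=0xfe

MEM[0x15,0x07,0x06,0x04,0x08] = 83 57 57 72 fe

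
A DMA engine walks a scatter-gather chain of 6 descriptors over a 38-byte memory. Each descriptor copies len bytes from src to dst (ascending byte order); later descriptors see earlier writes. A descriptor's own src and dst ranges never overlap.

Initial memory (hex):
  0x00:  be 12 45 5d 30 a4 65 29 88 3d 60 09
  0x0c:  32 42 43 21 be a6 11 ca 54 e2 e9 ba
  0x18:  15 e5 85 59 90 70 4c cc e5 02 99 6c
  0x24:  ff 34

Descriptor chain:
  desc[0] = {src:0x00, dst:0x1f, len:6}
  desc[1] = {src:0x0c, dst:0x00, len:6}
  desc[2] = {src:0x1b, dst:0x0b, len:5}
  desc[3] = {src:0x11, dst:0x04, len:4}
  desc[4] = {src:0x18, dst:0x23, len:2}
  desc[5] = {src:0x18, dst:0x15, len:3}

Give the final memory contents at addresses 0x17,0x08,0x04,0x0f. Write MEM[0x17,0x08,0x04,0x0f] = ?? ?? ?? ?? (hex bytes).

MEM[0x17,0x08,0x04,0x0f] = 85 88 a6 be

D0: mem[0x1f..0x24] <- [be 12 45 5d 30 a4]
D1: mem[0x00..0x05] <- [32 42 43 21 be a6]
D2: mem[0x0b..0x0f] <- [59 90 70 4c be]
D3: mem[0x04..0x07] <- [a6 11 ca 54]
D4: mem[0x23..0x24] <- [15 e5]
D5: mem[0x15..0x17] <- [15 e5 85]
query mem[0x17]=0x85, mem[0x08]=0x88, mem[0x04]=0xa6, mem[0x0f]=0xbe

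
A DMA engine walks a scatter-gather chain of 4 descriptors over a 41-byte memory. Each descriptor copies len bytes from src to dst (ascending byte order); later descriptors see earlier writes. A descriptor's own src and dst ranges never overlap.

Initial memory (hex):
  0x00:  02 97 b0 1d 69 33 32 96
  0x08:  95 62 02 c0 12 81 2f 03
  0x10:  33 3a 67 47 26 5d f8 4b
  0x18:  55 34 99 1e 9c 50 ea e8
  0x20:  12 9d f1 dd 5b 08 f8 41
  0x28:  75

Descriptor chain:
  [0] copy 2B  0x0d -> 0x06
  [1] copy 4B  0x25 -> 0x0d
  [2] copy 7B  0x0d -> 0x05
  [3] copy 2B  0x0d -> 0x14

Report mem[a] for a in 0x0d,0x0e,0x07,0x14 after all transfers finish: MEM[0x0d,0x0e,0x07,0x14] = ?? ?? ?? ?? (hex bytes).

[0] 0x0d->0x06 len=2 : 81 2f
[1] 0x25->0x0d len=4 : 08 f8 41 75
[2] 0x0d->0x05 len=7 : 08 f8 41 75 3a 67 47
[3] 0x0d->0x14 len=2 : 08 f8
query mem[0x0d]=0x08, mem[0x0e]=0xf8, mem[0x07]=0x41, mem[0x14]=0x08

MEM[0x0d,0x0e,0x07,0x14] = 08 f8 41 08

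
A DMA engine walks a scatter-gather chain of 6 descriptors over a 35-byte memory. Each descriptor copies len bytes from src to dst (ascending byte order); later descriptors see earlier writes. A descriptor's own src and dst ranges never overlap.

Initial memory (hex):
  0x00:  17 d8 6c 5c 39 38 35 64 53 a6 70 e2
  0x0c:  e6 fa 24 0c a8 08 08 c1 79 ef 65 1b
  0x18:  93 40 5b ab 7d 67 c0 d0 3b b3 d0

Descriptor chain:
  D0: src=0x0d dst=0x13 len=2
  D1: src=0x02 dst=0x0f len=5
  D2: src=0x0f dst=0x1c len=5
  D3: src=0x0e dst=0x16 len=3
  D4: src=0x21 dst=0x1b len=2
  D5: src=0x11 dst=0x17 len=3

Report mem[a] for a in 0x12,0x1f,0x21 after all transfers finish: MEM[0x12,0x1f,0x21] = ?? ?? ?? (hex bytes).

  after D0: wrote 2B at 0x13 = fa24
  after D1: wrote 5B at 0x0f = 6c5c393835
  after D2: wrote 5B at 0x1c = 6c5c393835
  after D3: wrote 3B at 0x16 = 246c5c
  after D4: wrote 2B at 0x1b = b3d0
  after D5: wrote 3B at 0x17 = 393835
query mem[0x12]=0x38, mem[0x1f]=0x38, mem[0x21]=0xb3

MEM[0x12,0x1f,0x21] = 38 38 b3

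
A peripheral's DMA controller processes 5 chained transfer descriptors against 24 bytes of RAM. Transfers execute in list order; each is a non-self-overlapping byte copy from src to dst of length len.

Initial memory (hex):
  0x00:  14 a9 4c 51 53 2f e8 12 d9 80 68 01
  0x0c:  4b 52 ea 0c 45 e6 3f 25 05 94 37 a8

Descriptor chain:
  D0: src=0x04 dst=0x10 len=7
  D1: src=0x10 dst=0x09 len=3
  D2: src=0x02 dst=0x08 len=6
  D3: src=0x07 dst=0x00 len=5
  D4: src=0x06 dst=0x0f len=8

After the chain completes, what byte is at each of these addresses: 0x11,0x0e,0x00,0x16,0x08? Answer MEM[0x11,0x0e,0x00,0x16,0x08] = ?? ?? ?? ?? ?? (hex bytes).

MEM[0x11,0x0e,0x00,0x16,0x08] = 4c ea 12 12 4c

D0: mem[0x10..0x16] <- [53 2f e8 12 d9 80 68]
D1: mem[0x09..0x0b] <- [53 2f e8]
D2: mem[0x08..0x0d] <- [4c 51 53 2f e8 12]
D3: mem[0x00..0x04] <- [12 4c 51 53 2f]
D4: mem[0x0f..0x16] <- [e8 12 4c 51 53 2f e8 12]
query mem[0x11]=0x4c, mem[0x0e]=0xea, mem[0x00]=0x12, mem[0x16]=0x12, mem[0x08]=0x4c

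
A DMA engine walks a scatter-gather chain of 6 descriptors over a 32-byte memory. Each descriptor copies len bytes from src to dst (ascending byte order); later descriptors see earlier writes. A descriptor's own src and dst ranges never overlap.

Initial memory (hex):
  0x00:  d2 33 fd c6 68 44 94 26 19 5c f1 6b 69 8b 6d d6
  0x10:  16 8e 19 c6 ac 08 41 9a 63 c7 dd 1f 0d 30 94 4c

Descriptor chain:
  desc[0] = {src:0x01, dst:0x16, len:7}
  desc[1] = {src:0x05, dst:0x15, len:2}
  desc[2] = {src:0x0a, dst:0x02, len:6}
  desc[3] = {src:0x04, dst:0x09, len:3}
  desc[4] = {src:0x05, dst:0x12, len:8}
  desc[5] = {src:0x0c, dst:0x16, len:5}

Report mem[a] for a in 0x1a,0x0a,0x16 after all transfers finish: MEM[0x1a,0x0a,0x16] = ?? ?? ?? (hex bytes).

#0 dst[0x16+7] := {0x33,0xfd,0xc6,0x68,0x44,0x94,0x26}
#1 dst[0x15+2] := {0x44,0x94}
#2 dst[0x02+6] := {0xf1,0x6b,0x69,0x8b,0x6d,0xd6}
#3 dst[0x09+3] := {0x69,0x8b,0x6d}
#4 dst[0x12+8] := {0x8b,0x6d,0xd6,0x19,0x69,0x8b,0x6d,0x69}
#5 dst[0x16+5] := {0x69,0x8b,0x6d,0xd6,0x16}
query mem[0x1a]=0x16, mem[0x0a]=0x8b, mem[0x16]=0x69

MEM[0x1a,0x0a,0x16] = 16 8b 69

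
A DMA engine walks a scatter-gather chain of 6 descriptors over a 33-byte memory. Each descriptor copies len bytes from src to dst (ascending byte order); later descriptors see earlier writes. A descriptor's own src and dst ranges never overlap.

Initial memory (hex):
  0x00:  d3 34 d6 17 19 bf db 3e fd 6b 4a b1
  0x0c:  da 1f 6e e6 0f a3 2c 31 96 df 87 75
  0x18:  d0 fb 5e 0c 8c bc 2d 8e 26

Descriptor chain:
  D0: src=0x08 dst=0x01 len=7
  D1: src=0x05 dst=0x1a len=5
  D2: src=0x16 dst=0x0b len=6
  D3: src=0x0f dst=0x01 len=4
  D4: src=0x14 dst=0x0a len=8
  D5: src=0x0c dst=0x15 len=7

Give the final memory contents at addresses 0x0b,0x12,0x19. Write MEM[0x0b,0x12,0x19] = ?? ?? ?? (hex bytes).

MEM[0x0b,0x12,0x19] = df 2c da

D0: mem[0x01..0x07] <- [fd 6b 4a b1 da 1f 6e]
D1: mem[0x1a..0x1e] <- [da 1f 6e fd 6b]
D2: mem[0x0b..0x10] <- [87 75 d0 fb da 1f]
D3: mem[0x01..0x04] <- [da 1f a3 2c]
D4: mem[0x0a..0x11] <- [96 df 87 75 d0 fb da 1f]
D5: mem[0x15..0x1b] <- [87 75 d0 fb da 1f 2c]
query mem[0x0b]=0xdf, mem[0x12]=0x2c, mem[0x19]=0xda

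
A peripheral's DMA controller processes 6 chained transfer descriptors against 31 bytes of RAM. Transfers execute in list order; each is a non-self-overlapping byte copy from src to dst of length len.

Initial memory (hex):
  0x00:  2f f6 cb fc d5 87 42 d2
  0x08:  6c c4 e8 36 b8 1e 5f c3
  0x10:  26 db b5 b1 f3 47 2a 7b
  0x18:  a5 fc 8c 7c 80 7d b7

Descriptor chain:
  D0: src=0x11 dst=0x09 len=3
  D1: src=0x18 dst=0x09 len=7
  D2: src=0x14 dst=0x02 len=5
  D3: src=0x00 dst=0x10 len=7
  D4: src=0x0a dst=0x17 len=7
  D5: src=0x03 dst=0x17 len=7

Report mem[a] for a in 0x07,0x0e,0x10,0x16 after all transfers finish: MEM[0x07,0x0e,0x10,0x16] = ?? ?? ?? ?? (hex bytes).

MEM[0x07,0x0e,0x10,0x16] = d2 7d 2f a5

[0] 0x11->0x09 len=3 : db b5 b1
[1] 0x18->0x09 len=7 : a5 fc 8c 7c 80 7d b7
[2] 0x14->0x02 len=5 : f3 47 2a 7b a5
[3] 0x00->0x10 len=7 : 2f f6 f3 47 2a 7b a5
[4] 0x0a->0x17 len=7 : fc 8c 7c 80 7d b7 2f
[5] 0x03->0x17 len=7 : 47 2a 7b a5 d2 6c a5
query mem[0x07]=0xd2, mem[0x0e]=0x7d, mem[0x10]=0x2f, mem[0x16]=0xa5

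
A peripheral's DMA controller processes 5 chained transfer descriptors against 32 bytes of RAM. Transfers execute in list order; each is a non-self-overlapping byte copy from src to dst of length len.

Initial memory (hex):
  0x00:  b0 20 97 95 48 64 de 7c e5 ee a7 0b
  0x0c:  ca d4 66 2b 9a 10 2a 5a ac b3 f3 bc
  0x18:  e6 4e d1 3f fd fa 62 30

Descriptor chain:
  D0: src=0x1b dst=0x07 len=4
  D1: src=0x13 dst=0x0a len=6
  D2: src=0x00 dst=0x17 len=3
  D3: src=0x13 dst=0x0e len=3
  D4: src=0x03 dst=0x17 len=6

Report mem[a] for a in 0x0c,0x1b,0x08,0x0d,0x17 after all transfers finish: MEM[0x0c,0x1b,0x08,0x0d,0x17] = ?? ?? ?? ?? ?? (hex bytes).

MEM[0x0c,0x1b,0x08,0x0d,0x17] = b3 3f fd f3 95

#0 dst[0x07+4] := {0x3f,0xfd,0xfa,0x62}
#1 dst[0x0a+6] := {0x5a,0xac,0xb3,0xf3,0xbc,0xe6}
#2 dst[0x17+3] := {0xb0,0x20,0x97}
#3 dst[0x0e+3] := {0x5a,0xac,0xb3}
#4 dst[0x17+6] := {0x95,0x48,0x64,0xde,0x3f,0xfd}
query mem[0x0c]=0xb3, mem[0x1b]=0x3f, mem[0x08]=0xfd, mem[0x0d]=0xf3, mem[0x17]=0x95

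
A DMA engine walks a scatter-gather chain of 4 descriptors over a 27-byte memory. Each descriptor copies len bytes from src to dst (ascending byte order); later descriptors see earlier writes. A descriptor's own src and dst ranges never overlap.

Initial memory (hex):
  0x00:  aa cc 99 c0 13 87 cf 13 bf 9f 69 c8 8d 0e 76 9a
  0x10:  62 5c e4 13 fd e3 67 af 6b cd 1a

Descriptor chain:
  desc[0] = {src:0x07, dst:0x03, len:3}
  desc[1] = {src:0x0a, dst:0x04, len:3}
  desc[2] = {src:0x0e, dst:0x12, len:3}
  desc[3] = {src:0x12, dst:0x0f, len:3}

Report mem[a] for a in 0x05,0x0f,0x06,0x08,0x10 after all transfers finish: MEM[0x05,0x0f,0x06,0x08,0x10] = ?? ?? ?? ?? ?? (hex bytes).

[0] 0x07->0x03 len=3 : 13 bf 9f
[1] 0x0a->0x04 len=3 : 69 c8 8d
[2] 0x0e->0x12 len=3 : 76 9a 62
[3] 0x12->0x0f len=3 : 76 9a 62
query mem[0x05]=0xc8, mem[0x0f]=0x76, mem[0x06]=0x8d, mem[0x08]=0xbf, mem[0x10]=0x9a

MEM[0x05,0x0f,0x06,0x08,0x10] = c8 76 8d bf 9a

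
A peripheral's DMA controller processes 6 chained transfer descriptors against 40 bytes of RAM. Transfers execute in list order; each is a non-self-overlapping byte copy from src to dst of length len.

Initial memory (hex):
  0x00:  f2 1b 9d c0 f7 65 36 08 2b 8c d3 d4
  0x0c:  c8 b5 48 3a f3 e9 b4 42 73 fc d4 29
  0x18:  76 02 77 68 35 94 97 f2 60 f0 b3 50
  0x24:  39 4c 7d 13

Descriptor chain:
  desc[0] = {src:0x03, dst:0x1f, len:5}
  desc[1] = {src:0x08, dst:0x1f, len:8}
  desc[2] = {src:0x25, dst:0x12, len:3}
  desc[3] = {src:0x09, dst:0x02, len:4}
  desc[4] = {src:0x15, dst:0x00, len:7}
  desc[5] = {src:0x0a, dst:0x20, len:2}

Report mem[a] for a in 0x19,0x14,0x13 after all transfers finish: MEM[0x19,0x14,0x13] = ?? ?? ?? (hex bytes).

#0 dst[0x1f+5] := {0xc0,0xf7,0x65,0x36,0x08}
#1 dst[0x1f+8] := {0x2b,0x8c,0xd3,0xd4,0xc8,0xb5,0x48,0x3a}
#2 dst[0x12+3] := {0x48,0x3a,0x13}
#3 dst[0x02+4] := {0x8c,0xd3,0xd4,0xc8}
#4 dst[0x00+7] := {0xfc,0xd4,0x29,0x76,0x02,0x77,0x68}
#5 dst[0x20+2] := {0xd3,0xd4}
query mem[0x19]=0x02, mem[0x14]=0x13, mem[0x13]=0x3a

MEM[0x19,0x14,0x13] = 02 13 3a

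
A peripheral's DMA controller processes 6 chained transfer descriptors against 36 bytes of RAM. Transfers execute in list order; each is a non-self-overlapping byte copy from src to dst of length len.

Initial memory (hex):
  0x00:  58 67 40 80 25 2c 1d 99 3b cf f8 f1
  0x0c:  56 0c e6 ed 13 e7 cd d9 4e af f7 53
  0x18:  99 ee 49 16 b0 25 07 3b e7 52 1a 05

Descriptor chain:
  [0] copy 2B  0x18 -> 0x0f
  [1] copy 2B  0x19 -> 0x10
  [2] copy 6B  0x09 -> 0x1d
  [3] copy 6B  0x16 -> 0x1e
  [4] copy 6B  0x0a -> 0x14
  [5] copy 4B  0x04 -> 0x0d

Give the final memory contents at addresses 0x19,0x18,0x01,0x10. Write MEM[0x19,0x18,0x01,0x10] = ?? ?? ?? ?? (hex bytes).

MEM[0x19,0x18,0x01,0x10] = 99 e6 67 99

[0] 0x18->0x0f len=2 : 99 ee
[1] 0x19->0x10 len=2 : ee 49
[2] 0x09->0x1d len=6 : cf f8 f1 56 0c e6
[3] 0x16->0x1e len=6 : f7 53 99 ee 49 16
[4] 0x0a->0x14 len=6 : f8 f1 56 0c e6 99
[5] 0x04->0x0d len=4 : 25 2c 1d 99
query mem[0x19]=0x99, mem[0x18]=0xe6, mem[0x01]=0x67, mem[0x10]=0x99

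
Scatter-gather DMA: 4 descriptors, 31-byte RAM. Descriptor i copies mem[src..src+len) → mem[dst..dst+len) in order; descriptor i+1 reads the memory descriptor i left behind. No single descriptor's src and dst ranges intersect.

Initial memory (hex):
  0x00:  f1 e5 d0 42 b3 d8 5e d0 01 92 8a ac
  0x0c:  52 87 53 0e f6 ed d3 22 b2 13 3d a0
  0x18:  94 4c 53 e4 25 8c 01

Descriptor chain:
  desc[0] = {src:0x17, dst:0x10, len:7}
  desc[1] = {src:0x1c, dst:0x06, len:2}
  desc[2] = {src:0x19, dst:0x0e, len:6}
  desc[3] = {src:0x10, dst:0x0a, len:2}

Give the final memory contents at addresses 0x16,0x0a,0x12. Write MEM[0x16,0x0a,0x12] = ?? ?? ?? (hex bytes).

  after D0: wrote 7B at 0x10 = a0944c53e4258c
  after D1: wrote 2B at 0x06 = 258c
  after D2: wrote 6B at 0x0e = 4c53e4258c01
  after D3: wrote 2B at 0x0a = e425
query mem[0x16]=0x8c, mem[0x0a]=0xe4, mem[0x12]=0x8c

MEM[0x16,0x0a,0x12] = 8c e4 8c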